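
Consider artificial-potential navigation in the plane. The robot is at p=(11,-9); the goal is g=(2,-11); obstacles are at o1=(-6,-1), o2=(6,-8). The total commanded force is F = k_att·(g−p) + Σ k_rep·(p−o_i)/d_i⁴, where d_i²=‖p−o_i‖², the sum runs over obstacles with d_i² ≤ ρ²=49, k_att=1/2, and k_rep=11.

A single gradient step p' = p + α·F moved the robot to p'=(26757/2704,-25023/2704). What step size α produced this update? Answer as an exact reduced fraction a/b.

α = 1/4

F_att = 1/2·(g−p) = 1/2·(-9,-2) = (-4.5000,-1.0000)
o1: d²=353 > ρ²=49 → inactive
o2: d²=26 ≤ ρ²=49; F_rep = 11·(5,-1)/26² = (0.0814,-0.0163)
F = F_att + ΣF_rep = (-4.4186,-1.0163)
Δp = p'−p = (-1.1047,-0.2541); α = Δx/Fx = (-2987/2704) / (-2987/676) = 1/4
check: Δy/Fy = (-687/2704) / (-687/676) = 1/4 ✓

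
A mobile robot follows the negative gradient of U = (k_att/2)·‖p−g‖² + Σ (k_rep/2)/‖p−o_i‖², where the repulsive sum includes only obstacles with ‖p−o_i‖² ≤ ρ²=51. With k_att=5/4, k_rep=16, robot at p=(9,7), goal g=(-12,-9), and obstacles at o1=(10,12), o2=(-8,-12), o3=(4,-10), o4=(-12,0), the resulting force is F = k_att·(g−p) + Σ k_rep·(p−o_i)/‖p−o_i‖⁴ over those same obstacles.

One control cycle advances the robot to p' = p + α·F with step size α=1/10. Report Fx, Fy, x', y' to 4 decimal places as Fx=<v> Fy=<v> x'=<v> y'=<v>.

F_att = 5/4·(g−p) = 5/4·(-21,-16) = (-26.2500,-20.0000)
o1: d²=26 ≤ ρ²=51; F_rep = 16·(-1,-5)/26² = (-0.0237,-0.1183)
o2: d²=650 > ρ²=51 → inactive
o3: d²=314 > ρ²=51 → inactive
o4: d²=490 > ρ²=51 → inactive
F = F_att + ΣF_rep = (-26.2737,-20.1183)
p' = p + 1/10·F = (6.3726,4.9882)

Fx=-26.2737 Fy=-20.1183 x'=6.3726 y'=4.9882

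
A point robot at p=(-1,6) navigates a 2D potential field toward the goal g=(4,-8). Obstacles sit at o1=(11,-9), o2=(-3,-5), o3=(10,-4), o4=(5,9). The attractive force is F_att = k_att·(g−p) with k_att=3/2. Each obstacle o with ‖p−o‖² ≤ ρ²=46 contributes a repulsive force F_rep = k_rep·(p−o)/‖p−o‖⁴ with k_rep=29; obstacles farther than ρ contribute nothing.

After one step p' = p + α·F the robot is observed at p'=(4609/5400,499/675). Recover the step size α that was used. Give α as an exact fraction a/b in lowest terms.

α = 1/4

F_att = 3/2·(g−p) = 3/2·(5,-14) = (7.5000,-21.0000)
o1: d²=369 > ρ²=46 → inactive
o2: d²=125 > ρ²=46 → inactive
o3: d²=221 > ρ²=46 → inactive
o4: d²=45 ≤ ρ²=46; F_rep = 29·(-6,-3)/45² = (-0.0859,-0.0430)
F = F_att + ΣF_rep = (7.4141,-21.0430)
Δp = p'−p = (1.8535,-5.2607); α = Δx/Fx = (10009/5400) / (10009/1350) = 1/4
check: Δy/Fy = (-3551/675) / (-14204/675) = 1/4 ✓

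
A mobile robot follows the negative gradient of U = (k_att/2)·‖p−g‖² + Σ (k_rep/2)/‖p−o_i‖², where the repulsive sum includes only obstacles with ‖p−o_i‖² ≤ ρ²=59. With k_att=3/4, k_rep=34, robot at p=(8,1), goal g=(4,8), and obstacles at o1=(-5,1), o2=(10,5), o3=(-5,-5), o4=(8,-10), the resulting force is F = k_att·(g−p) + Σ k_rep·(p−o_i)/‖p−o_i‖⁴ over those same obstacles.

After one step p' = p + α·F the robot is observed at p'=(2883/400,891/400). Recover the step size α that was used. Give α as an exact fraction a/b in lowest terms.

α = 1/4

F_att = 3/4·(g−p) = 3/4·(-4,7) = (-3.0000,5.2500)
o1: d²=169 > ρ²=59 → inactive
o2: d²=20 ≤ ρ²=59; F_rep = 34·(-2,-4)/20² = (-0.1700,-0.3400)
o3: d²=205 > ρ²=59 → inactive
o4: d²=121 > ρ²=59 → inactive
F = F_att + ΣF_rep = (-3.1700,4.9100)
Δp = p'−p = (-0.7925,1.2275); α = Δx/Fx = (-317/400) / (-317/100) = 1/4
check: Δy/Fy = (491/400) / (491/100) = 1/4 ✓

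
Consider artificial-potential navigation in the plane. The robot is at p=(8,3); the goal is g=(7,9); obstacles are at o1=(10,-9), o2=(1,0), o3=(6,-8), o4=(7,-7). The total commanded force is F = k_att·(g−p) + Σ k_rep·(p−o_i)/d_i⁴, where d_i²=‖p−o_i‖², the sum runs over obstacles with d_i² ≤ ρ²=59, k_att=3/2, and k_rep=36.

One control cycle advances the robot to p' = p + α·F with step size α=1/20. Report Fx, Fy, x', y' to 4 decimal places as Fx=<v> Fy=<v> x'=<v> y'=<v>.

F_att = 3/2·(g−p) = 3/2·(-1,6) = (-1.5000,9.0000)
o1: d²=148 > ρ²=59 → inactive
o2: d²=58 ≤ ρ²=59; F_rep = 36·(7,3)/58² = (0.0749,0.0321)
o3: d²=125 > ρ²=59 → inactive
o4: d²=101 > ρ²=59 → inactive
F = F_att + ΣF_rep = (-1.4251,9.0321)
p' = p + 1/20·F = (7.9287,3.4516)

Fx=-1.4251 Fy=9.0321 x'=7.9287 y'=3.4516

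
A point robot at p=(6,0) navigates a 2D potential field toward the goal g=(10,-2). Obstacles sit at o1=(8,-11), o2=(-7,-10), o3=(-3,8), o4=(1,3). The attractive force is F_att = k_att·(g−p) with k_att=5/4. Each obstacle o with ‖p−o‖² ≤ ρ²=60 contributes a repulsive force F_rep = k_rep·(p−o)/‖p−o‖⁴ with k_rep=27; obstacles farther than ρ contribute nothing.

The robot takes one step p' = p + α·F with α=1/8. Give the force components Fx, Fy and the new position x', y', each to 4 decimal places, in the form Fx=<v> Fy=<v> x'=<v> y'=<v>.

Fx=5.1168 Fy=-2.5701 x'=6.6396 y'=-0.3213

F_att = 5/4·(g−p) = 5/4·(4,-2) = (5.0000,-2.5000)
o1: d²=125 > ρ²=60 → inactive
o2: d²=269 > ρ²=60 → inactive
o3: d²=145 > ρ²=60 → inactive
o4: d²=34 ≤ ρ²=60; F_rep = 27·(5,-3)/34² = (0.1168,-0.0701)
F = F_att + ΣF_rep = (5.1168,-2.5701)
p' = p + 1/8·F = (6.6396,-0.3213)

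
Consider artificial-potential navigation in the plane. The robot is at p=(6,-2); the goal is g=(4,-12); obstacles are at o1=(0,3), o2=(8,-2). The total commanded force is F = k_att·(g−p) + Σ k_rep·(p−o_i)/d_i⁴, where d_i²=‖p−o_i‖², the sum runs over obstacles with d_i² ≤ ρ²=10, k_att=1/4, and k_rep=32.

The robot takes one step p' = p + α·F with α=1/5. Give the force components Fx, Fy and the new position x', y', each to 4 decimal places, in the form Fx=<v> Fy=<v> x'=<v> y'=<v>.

F_att = 1/4·(g−p) = 1/4·(-2,-10) = (-0.5000,-2.5000)
o1: d²=61 > ρ²=10 → inactive
o2: d²=4 ≤ ρ²=10; F_rep = 32·(-2,0)/4² = (-4.0000,0.0000)
F = F_att + ΣF_rep = (-4.5000,-2.5000)
p' = p + 1/5·F = (5.1000,-2.5000)

Fx=-4.5000 Fy=-2.5000 x'=5.1000 y'=-2.5000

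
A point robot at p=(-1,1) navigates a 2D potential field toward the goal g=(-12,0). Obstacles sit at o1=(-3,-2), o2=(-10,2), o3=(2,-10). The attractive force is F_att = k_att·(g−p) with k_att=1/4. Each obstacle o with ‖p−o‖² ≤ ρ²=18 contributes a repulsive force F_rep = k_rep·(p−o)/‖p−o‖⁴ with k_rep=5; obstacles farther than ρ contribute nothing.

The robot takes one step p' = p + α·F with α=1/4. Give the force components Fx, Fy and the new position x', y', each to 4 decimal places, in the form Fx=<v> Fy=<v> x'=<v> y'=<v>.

Fx=-2.6908 Fy=-0.1612 x'=-1.6727 y'=0.9597

F_att = 1/4·(g−p) = 1/4·(-11,-1) = (-2.7500,-0.2500)
o1: d²=13 ≤ ρ²=18; F_rep = 5·(2,3)/13² = (0.0592,0.0888)
o2: d²=82 > ρ²=18 → inactive
o3: d²=130 > ρ²=18 → inactive
F = F_att + ΣF_rep = (-2.6908,-0.1612)
p' = p + 1/4·F = (-1.6727,0.9597)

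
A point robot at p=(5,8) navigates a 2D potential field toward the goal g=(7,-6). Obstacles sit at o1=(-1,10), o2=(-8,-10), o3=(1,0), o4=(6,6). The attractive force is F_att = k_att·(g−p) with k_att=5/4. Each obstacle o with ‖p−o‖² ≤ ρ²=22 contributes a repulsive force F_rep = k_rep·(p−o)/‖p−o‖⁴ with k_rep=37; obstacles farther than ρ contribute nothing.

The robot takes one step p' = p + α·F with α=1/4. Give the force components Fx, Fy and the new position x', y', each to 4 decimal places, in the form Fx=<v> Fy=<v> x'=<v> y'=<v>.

Fx=1.0200 Fy=-14.5400 x'=5.2550 y'=4.3650

F_att = 5/4·(g−p) = 5/4·(2,-14) = (2.5000,-17.5000)
o1: d²=40 > ρ²=22 → inactive
o2: d²=493 > ρ²=22 → inactive
o3: d²=80 > ρ²=22 → inactive
o4: d²=5 ≤ ρ²=22; F_rep = 37·(-1,2)/5² = (-1.4800,2.9600)
F = F_att + ΣF_rep = (1.0200,-14.5400)
p' = p + 1/4·F = (5.2550,4.3650)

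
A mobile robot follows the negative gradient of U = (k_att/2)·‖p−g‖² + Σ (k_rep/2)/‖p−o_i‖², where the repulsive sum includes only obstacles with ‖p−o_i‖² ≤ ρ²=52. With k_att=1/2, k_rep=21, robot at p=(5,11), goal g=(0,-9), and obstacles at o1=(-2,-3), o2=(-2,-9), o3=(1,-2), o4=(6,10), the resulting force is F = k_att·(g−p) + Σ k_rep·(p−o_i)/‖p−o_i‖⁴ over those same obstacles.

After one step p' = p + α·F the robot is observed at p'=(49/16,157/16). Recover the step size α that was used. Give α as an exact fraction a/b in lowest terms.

F_att = 1/2·(g−p) = 1/2·(-5,-20) = (-2.5000,-10.0000)
o1: d²=245 > ρ²=52 → inactive
o2: d²=449 > ρ²=52 → inactive
o3: d²=185 > ρ²=52 → inactive
o4: d²=2 ≤ ρ²=52; F_rep = 21·(-1,1)/2² = (-5.2500,5.2500)
F = F_att + ΣF_rep = (-7.7500,-4.7500)
Δp = p'−p = (-1.9375,-1.1875); α = Δx/Fx = (-31/16) / (-31/4) = 1/4
check: Δy/Fy = (-19/16) / (-19/4) = 1/4 ✓

α = 1/4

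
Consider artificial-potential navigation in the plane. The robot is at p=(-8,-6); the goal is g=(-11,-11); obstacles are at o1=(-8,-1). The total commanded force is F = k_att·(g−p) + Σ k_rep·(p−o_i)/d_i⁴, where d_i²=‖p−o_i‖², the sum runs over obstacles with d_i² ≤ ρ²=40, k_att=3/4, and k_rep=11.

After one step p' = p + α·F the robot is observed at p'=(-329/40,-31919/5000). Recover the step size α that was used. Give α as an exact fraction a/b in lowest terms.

α = 1/10

F_att = 3/4·(g−p) = 3/4·(-3,-5) = (-2.2500,-3.7500)
o1: d²=25 ≤ ρ²=40; F_rep = 11·(0,-5)/25² = (0.0000,-0.0880)
F = F_att + ΣF_rep = (-2.2500,-3.8380)
Δp = p'−p = (-0.2250,-0.3838); α = Δx/Fx = (-9/40) / (-9/4) = 1/10
check: Δy/Fy = (-1919/5000) / (-1919/500) = 1/10 ✓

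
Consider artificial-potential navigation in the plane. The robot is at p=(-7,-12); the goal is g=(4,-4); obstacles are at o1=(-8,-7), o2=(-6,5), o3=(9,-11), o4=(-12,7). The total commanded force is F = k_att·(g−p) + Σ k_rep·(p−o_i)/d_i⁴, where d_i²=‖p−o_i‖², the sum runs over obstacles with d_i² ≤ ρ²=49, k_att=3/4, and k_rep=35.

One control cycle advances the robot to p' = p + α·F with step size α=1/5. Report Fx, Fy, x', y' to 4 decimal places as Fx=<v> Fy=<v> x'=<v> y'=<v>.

F_att = 3/4·(g−p) = 3/4·(11,8) = (8.2500,6.0000)
o1: d²=26 ≤ ρ²=49; F_rep = 35·(1,-5)/26² = (0.0518,-0.2589)
o2: d²=290 > ρ²=49 → inactive
o3: d²=257 > ρ²=49 → inactive
o4: d²=386 > ρ²=49 → inactive
F = F_att + ΣF_rep = (8.3018,5.7411)
p' = p + 1/5·F = (-5.3396,-10.8518)

Fx=8.3018 Fy=5.7411 x'=-5.3396 y'=-10.8518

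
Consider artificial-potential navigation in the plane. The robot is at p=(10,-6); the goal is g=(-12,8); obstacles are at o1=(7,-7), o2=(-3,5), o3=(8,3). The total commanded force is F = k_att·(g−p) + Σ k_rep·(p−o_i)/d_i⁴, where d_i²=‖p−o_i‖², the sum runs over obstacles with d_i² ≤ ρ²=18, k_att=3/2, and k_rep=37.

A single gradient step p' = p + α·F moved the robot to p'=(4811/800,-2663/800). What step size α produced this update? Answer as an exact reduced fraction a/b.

F_att = 3/2·(g−p) = 3/2·(-22,14) = (-33.0000,21.0000)
o1: d²=10 ≤ ρ²=18; F_rep = 37·(3,1)/10² = (1.1100,0.3700)
o2: d²=290 > ρ²=18 → inactive
o3: d²=85 > ρ²=18 → inactive
F = F_att + ΣF_rep = (-31.8900,21.3700)
Δp = p'−p = (-3.9863,2.6713); α = Δx/Fx = (-3189/800) / (-3189/100) = 1/8
check: Δy/Fy = (2137/800) / (2137/100) = 1/8 ✓

α = 1/8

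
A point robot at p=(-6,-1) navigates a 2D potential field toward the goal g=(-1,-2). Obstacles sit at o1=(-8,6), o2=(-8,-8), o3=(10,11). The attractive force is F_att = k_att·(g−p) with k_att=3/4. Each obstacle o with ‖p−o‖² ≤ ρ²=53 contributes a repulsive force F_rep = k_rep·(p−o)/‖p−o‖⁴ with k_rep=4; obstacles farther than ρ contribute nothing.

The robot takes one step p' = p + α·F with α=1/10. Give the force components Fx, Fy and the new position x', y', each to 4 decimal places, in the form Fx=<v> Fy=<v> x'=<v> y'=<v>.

Fx=3.7557 Fy=-0.7500 x'=-5.6244 y'=-1.0750

F_att = 3/4·(g−p) = 3/4·(5,-1) = (3.7500,-0.7500)
o1: d²=53 ≤ ρ²=53; F_rep = 4·(2,-7)/53² = (0.0028,-0.0100)
o2: d²=53 ≤ ρ²=53; F_rep = 4·(2,7)/53² = (0.0028,0.0100)
o3: d²=400 > ρ²=53 → inactive
F = F_att + ΣF_rep = (3.7557,-0.7500)
p' = p + 1/10·F = (-5.6244,-1.0750)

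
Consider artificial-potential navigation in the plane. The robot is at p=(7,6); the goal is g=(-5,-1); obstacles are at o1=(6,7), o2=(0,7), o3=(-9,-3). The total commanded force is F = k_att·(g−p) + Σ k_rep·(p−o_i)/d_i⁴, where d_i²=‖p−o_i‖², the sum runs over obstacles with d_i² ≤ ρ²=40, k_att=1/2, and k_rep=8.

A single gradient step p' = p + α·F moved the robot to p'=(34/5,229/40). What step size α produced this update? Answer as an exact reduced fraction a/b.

α = 1/20

F_att = 1/2·(g−p) = 1/2·(-12,-7) = (-6.0000,-3.5000)
o1: d²=2 ≤ ρ²=40; F_rep = 8·(1,-1)/2² = (2.0000,-2.0000)
o2: d²=50 > ρ²=40 → inactive
o3: d²=337 > ρ²=40 → inactive
F = F_att + ΣF_rep = (-4.0000,-5.5000)
Δp = p'−p = (-0.2000,-0.2750); α = Δx/Fx = (-1/5) / (-4) = 1/20
check: Δy/Fy = (-11/40) / (-11/2) = 1/20 ✓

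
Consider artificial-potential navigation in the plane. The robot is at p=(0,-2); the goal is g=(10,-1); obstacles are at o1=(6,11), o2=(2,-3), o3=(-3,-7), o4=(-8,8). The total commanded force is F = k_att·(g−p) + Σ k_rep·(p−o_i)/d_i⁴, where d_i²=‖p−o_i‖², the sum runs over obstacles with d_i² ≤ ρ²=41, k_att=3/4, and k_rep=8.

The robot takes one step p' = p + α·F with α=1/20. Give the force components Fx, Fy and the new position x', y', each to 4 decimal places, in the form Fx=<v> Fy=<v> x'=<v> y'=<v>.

Fx=6.8808 Fy=1.1046 x'=0.3440 y'=-1.9448

F_att = 3/4·(g−p) = 3/4·(10,1) = (7.5000,0.7500)
o1: d²=205 > ρ²=41 → inactive
o2: d²=5 ≤ ρ²=41; F_rep = 8·(-2,1)/5² = (-0.6400,0.3200)
o3: d²=34 ≤ ρ²=41; F_rep = 8·(3,5)/34² = (0.0208,0.0346)
o4: d²=164 > ρ²=41 → inactive
F = F_att + ΣF_rep = (6.8808,1.1046)
p' = p + 1/20·F = (0.3440,-1.9448)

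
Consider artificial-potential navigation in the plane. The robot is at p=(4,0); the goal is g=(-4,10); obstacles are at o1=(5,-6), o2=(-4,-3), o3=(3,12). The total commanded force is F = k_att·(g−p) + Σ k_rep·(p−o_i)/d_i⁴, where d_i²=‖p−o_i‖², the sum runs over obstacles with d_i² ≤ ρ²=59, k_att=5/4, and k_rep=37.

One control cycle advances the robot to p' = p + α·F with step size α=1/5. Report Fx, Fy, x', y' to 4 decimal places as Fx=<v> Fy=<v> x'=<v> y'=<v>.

Fx=-10.0270 Fy=12.6622 x'=1.9946 y'=2.5324

F_att = 5/4·(g−p) = 5/4·(-8,10) = (-10.0000,12.5000)
o1: d²=37 ≤ ρ²=59; F_rep = 37·(-1,6)/37² = (-0.0270,0.1622)
o2: d²=73 > ρ²=59 → inactive
o3: d²=145 > ρ²=59 → inactive
F = F_att + ΣF_rep = (-10.0270,12.6622)
p' = p + 1/5·F = (1.9946,2.5324)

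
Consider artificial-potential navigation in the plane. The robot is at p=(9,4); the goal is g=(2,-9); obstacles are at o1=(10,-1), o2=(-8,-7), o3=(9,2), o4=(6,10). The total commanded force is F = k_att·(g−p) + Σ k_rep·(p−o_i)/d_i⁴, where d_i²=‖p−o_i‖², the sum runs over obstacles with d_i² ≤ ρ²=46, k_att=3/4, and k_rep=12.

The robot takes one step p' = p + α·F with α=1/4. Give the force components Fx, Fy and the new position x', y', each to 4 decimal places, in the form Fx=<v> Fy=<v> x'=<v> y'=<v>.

F_att = 3/4·(g−p) = 3/4·(-7,-13) = (-5.2500,-9.7500)
o1: d²=26 ≤ ρ²=46; F_rep = 12·(-1,5)/26² = (-0.0178,0.0888)
o2: d²=410 > ρ²=46 → inactive
o3: d²=4 ≤ ρ²=46; F_rep = 12·(0,2)/4² = (0.0000,1.5000)
o4: d²=45 ≤ ρ²=46; F_rep = 12·(3,-6)/45² = (0.0178,-0.0356)
F = F_att + ΣF_rep = (-5.2500,-8.1968)
p' = p + 1/4·F = (7.6875,1.9508)

Fx=-5.2500 Fy=-8.1968 x'=7.6875 y'=1.9508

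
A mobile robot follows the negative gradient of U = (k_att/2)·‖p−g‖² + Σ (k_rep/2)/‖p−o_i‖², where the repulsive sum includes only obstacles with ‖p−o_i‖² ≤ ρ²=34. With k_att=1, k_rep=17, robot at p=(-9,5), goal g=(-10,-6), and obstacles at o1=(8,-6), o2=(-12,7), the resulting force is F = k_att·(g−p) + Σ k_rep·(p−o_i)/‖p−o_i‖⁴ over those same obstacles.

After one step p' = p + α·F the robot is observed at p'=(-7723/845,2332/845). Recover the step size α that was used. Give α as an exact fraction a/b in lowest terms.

F_att = 1·(g−p) = 1·(-1,-11) = (-1.0000,-11.0000)
o1: d²=410 > ρ²=34 → inactive
o2: d²=13 ≤ ρ²=34; F_rep = 17·(3,-2)/13² = (0.3018,-0.2012)
F = F_att + ΣF_rep = (-0.6982,-11.2012)
Δp = p'−p = (-0.1396,-2.2402); α = Δx/Fx = (-118/845) / (-118/169) = 1/5
check: Δy/Fy = (-1893/845) / (-1893/169) = 1/5 ✓

α = 1/5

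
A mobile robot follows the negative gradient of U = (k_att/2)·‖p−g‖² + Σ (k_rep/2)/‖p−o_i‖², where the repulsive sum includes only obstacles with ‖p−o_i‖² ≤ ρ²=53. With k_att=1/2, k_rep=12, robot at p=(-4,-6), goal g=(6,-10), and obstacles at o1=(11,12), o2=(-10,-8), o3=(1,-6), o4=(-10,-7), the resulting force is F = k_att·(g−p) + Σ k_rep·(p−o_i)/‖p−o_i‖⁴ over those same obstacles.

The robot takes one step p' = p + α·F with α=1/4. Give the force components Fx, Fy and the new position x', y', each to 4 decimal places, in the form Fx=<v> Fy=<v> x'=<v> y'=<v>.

Fx=5.0016 Fy=-1.9762 x'=-2.7496 y'=-6.4941

F_att = 1/2·(g−p) = 1/2·(10,-4) = (5.0000,-2.0000)
o1: d²=549 > ρ²=53 → inactive
o2: d²=40 ≤ ρ²=53; F_rep = 12·(6,2)/40² = (0.0450,0.0150)
o3: d²=25 ≤ ρ²=53; F_rep = 12·(-5,0)/25² = (-0.0960,0.0000)
o4: d²=37 ≤ ρ²=53; F_rep = 12·(6,1)/37² = (0.0526,0.0088)
F = F_att + ΣF_rep = (5.0016,-1.9762)
p' = p + 1/4·F = (-2.7496,-6.4941)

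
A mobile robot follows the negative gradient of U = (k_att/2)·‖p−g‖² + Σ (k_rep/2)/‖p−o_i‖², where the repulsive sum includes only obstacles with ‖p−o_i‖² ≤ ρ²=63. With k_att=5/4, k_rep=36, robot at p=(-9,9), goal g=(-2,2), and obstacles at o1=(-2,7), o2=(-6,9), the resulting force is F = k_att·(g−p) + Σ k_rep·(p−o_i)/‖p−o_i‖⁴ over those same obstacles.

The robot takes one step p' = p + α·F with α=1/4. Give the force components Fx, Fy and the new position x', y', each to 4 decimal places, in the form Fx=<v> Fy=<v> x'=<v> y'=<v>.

F_att = 5/4·(g−p) = 5/4·(7,-7) = (8.7500,-8.7500)
o1: d²=53 ≤ ρ²=63; F_rep = 36·(-7,2)/53² = (-0.0897,0.0256)
o2: d²=9 ≤ ρ²=63; F_rep = 36·(-3,0)/9² = (-1.3333,0.0000)
F = F_att + ΣF_rep = (7.3270,-8.7244)
p' = p + 1/4·F = (-7.1683,6.8189)

Fx=7.3270 Fy=-8.7244 x'=-7.1683 y'=6.8189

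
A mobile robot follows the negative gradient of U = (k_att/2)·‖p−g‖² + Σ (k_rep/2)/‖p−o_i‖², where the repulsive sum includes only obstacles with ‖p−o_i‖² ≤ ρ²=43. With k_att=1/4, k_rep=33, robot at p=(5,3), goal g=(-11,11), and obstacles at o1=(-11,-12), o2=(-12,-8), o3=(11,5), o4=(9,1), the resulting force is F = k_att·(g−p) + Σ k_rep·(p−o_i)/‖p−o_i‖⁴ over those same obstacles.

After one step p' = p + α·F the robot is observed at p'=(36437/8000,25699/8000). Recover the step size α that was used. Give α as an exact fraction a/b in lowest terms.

F_att = 1/4·(g−p) = 1/4·(-16,8) = (-4.0000,2.0000)
o1: d²=481 > ρ²=43 → inactive
o2: d²=410 > ρ²=43 → inactive
o3: d²=40 ≤ ρ²=43; F_rep = 33·(-6,-2)/40² = (-0.1237,-0.0413)
o4: d²=20 ≤ ρ²=43; F_rep = 33·(-4,2)/20² = (-0.3300,0.1650)
F = F_att + ΣF_rep = (-4.4538,2.1237)
Δp = p'−p = (-0.4454,0.2124); α = Δx/Fx = (-3563/8000) / (-3563/800) = 1/10
check: Δy/Fy = (1699/8000) / (1699/800) = 1/10 ✓

α = 1/10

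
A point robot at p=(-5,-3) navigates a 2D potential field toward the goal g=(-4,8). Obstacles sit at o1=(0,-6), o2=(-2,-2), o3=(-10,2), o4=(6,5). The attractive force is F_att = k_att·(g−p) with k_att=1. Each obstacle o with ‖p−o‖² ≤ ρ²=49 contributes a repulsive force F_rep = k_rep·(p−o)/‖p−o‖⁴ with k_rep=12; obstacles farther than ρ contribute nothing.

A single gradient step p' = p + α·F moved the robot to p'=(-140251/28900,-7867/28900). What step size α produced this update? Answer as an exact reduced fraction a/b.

F_att = 1·(g−p) = 1·(1,11) = (1.0000,11.0000)
o1: d²=34 ≤ ρ²=49; F_rep = 12·(-5,3)/34² = (-0.0519,0.0311)
o2: d²=10 ≤ ρ²=49; F_rep = 12·(-3,-1)/10² = (-0.3600,-0.1200)
o3: d²=50 > ρ²=49 → inactive
o4: d²=185 > ρ²=49 → inactive
F = F_att + ΣF_rep = (0.5881,10.9111)
Δp = p'−p = (0.1470,2.7278); α = Δx/Fx = (4249/28900) / (4249/7225) = 1/4
check: Δy/Fy = (78833/28900) / (78833/7225) = 1/4 ✓

α = 1/4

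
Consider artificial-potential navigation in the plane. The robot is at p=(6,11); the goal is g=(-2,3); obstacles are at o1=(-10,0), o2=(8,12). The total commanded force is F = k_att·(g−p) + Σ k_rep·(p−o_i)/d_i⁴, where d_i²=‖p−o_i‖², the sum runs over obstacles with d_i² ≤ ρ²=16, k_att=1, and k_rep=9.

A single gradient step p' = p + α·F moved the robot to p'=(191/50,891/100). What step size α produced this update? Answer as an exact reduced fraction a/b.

F_att = 1·(g−p) = 1·(-8,-8) = (-8.0000,-8.0000)
o1: d²=377 > ρ²=16 → inactive
o2: d²=5 ≤ ρ²=16; F_rep = 9·(-2,-1)/5² = (-0.7200,-0.3600)
F = F_att + ΣF_rep = (-8.7200,-8.3600)
Δp = p'−p = (-2.1800,-2.0900); α = Δx/Fx = (-109/50) / (-218/25) = 1/4
check: Δy/Fy = (-209/100) / (-209/25) = 1/4 ✓

α = 1/4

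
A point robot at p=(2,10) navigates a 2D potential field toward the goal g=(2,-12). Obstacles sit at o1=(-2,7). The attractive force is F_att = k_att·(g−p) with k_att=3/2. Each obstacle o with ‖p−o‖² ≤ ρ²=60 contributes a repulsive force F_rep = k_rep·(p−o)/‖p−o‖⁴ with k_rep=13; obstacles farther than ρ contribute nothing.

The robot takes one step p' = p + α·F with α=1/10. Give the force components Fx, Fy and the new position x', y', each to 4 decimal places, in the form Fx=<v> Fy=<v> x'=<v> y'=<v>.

F_att = 3/2·(g−p) = 3/2·(0,-22) = (0.0000,-33.0000)
o1: d²=25 ≤ ρ²=60; F_rep = 13·(4,3)/25² = (0.0832,0.0624)
F = F_att + ΣF_rep = (0.0832,-32.9376)
p' = p + 1/10·F = (2.0083,6.7062)

Fx=0.0832 Fy=-32.9376 x'=2.0083 y'=6.7062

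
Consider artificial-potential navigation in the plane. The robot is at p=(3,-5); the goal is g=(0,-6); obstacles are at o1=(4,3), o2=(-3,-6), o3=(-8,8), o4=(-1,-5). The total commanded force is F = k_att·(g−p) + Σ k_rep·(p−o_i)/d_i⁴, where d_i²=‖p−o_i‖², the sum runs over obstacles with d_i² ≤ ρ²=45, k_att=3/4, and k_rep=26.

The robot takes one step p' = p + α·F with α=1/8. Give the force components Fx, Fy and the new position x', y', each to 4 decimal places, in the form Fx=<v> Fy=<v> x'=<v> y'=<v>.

F_att = 3/4·(g−p) = 3/4·(-3,-1) = (-2.2500,-0.7500)
o1: d²=65 > ρ²=45 → inactive
o2: d²=37 ≤ ρ²=45; F_rep = 26·(6,1)/37² = (0.1140,0.0190)
o3: d²=290 > ρ²=45 → inactive
o4: d²=16 ≤ ρ²=45; F_rep = 26·(4,0)/16² = (0.4062,0.0000)
F = F_att + ΣF_rep = (-1.7298,-0.7310)
p' = p + 1/8·F = (2.7838,-5.0914)

Fx=-1.7298 Fy=-0.7310 x'=2.7838 y'=-5.0914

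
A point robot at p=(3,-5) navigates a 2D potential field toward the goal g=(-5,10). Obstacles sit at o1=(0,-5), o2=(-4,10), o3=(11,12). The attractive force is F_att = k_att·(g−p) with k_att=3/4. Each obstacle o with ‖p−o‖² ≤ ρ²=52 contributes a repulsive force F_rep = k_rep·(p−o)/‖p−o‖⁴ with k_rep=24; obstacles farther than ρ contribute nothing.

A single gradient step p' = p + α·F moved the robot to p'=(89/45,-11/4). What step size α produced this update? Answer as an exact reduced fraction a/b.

α = 1/5

F_att = 3/4·(g−p) = 3/4·(-8,15) = (-6.0000,11.2500)
o1: d²=9 ≤ ρ²=52; F_rep = 24·(3,0)/9² = (0.8889,0.0000)
o2: d²=274 > ρ²=52 → inactive
o3: d²=353 > ρ²=52 → inactive
F = F_att + ΣF_rep = (-5.1111,11.2500)
Δp = p'−p = (-1.0222,2.2500); α = Δx/Fx = (-46/45) / (-46/9) = 1/5
check: Δy/Fy = (9/4) / (45/4) = 1/5 ✓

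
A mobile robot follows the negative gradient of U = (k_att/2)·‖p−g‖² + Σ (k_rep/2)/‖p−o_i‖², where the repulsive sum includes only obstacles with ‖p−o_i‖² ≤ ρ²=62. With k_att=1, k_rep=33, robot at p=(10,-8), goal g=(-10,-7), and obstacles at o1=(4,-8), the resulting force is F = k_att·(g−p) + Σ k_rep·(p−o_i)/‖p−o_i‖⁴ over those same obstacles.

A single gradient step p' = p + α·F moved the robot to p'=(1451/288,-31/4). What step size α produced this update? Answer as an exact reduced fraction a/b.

F_att = 1·(g−p) = 1·(-20,1) = (-20.0000,1.0000)
o1: d²=36 ≤ ρ²=62; F_rep = 33·(6,0)/36² = (0.1528,0.0000)
F = F_att + ΣF_rep = (-19.8472,1.0000)
Δp = p'−p = (-4.9618,0.2500); α = Δx/Fx = (-1429/288) / (-1429/72) = 1/4
check: Δy/Fy = (1/4) / (1) = 1/4 ✓

α = 1/4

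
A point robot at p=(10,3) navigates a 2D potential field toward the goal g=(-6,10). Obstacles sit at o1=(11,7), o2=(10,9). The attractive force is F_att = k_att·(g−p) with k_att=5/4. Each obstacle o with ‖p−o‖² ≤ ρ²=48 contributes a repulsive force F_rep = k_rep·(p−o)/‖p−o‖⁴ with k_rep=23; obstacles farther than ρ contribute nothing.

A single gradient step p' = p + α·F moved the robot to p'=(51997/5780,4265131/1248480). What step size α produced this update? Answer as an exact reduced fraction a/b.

F_att = 5/4·(g−p) = 5/4·(-16,7) = (-20.0000,8.7500)
o1: d²=17 ≤ ρ²=48; F_rep = 23·(-1,-4)/17² = (-0.0796,-0.3183)
o2: d²=36 ≤ ρ²=48; F_rep = 23·(0,-6)/36² = (0.0000,-0.1065)
F = F_att + ΣF_rep = (-20.0796,8.3252)
Δp = p'−p = (-1.0040,0.4163); α = Δx/Fx = (-5803/5780) / (-5803/289) = 1/20
check: Δy/Fy = (519691/1248480) / (519691/62424) = 1/20 ✓

α = 1/20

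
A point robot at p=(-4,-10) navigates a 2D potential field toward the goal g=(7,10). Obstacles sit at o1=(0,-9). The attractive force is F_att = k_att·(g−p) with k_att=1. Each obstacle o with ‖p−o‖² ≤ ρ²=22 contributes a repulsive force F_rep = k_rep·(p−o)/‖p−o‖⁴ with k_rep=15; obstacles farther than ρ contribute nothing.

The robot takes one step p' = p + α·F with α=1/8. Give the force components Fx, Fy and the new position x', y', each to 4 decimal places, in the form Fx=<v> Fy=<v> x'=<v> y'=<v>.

F_att = 1·(g−p) = 1·(11,20) = (11.0000,20.0000)
o1: d²=17 ≤ ρ²=22; F_rep = 15·(-4,-1)/17² = (-0.2076,-0.0519)
F = F_att + ΣF_rep = (10.7924,19.9481)
p' = p + 1/8·F = (-2.6510,-7.5065)

Fx=10.7924 Fy=19.9481 x'=-2.6510 y'=-7.5065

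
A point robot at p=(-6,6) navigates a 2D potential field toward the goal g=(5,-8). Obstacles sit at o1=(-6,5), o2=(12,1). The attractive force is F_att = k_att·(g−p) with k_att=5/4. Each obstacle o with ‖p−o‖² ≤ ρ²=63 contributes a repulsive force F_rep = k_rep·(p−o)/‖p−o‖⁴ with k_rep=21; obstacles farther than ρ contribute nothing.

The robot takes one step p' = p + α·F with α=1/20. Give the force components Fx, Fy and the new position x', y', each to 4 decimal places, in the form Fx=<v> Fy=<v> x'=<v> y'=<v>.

F_att = 5/4·(g−p) = 5/4·(11,-14) = (13.7500,-17.5000)
o1: d²=1 ≤ ρ²=63; F_rep = 21·(0,1)/1² = (0.0000,21.0000)
o2: d²=349 > ρ²=63 → inactive
F = F_att + ΣF_rep = (13.7500,3.5000)
p' = p + 1/20·F = (-5.3125,6.1750)

Fx=13.7500 Fy=3.5000 x'=-5.3125 y'=6.1750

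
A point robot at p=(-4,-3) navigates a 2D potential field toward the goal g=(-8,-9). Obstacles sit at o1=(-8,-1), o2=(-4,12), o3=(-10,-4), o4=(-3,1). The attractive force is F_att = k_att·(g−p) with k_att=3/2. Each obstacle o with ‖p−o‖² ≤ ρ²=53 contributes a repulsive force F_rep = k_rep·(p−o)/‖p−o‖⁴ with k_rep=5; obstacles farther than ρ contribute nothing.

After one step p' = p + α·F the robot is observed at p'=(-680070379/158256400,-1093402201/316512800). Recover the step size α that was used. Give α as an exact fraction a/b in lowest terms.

F_att = 3/2·(g−p) = 3/2·(-4,-6) = (-6.0000,-9.0000)
o1: d²=20 ≤ ρ²=53; F_rep = 5·(4,-2)/20² = (0.0500,-0.0250)
o2: d²=225 > ρ²=53 → inactive
o3: d²=37 ≤ ρ²=53; F_rep = 5·(6,1)/37² = (0.0219,0.0037)
o4: d²=17 ≤ ρ²=53; F_rep = 5·(-1,-4)/17² = (-0.0173,-0.0692)
F = F_att + ΣF_rep = (-5.9454,-9.0906)
Δp = p'−p = (-0.2973,-0.4545); α = Δx/Fx = (-47044779/158256400) / (-47044779/7912820) = 1/20
check: Δy/Fy = (-143863801/316512800) / (-143863801/15825640) = 1/20 ✓

α = 1/20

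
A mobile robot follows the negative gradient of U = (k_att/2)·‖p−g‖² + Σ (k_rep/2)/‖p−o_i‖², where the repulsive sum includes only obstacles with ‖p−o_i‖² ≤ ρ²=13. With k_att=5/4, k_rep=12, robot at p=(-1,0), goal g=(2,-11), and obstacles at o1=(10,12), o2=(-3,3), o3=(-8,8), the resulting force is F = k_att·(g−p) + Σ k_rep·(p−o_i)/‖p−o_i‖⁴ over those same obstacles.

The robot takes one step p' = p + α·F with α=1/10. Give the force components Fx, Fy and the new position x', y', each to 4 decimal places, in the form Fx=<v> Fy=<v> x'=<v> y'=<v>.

F_att = 5/4·(g−p) = 5/4·(3,-11) = (3.7500,-13.7500)
o1: d²=265 > ρ²=13 → inactive
o2: d²=13 ≤ ρ²=13; F_rep = 12·(2,-3)/13² = (0.1420,-0.2130)
o3: d²=113 > ρ²=13 → inactive
F = F_att + ΣF_rep = (3.8920,-13.9630)
p' = p + 1/10·F = (-0.6108,-1.3963)

Fx=3.8920 Fy=-13.9630 x'=-0.6108 y'=-1.3963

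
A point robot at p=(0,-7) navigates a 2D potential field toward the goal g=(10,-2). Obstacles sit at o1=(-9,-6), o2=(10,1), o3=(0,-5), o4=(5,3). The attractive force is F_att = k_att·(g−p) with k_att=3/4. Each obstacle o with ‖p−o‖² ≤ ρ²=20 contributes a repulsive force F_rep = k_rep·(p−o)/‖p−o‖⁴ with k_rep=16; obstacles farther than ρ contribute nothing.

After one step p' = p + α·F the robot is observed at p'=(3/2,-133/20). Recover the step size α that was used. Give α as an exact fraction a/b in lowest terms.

F_att = 3/4·(g−p) = 3/4·(10,5) = (7.5000,3.7500)
o1: d²=82 > ρ²=20 → inactive
o2: d²=164 > ρ²=20 → inactive
o3: d²=4 ≤ ρ²=20; F_rep = 16·(0,-2)/4² = (0.0000,-2.0000)
o4: d²=125 > ρ²=20 → inactive
F = F_att + ΣF_rep = (7.5000,1.7500)
Δp = p'−p = (1.5000,0.3500); α = Δx/Fx = (3/2) / (15/2) = 1/5
check: Δy/Fy = (7/20) / (7/4) = 1/5 ✓

α = 1/5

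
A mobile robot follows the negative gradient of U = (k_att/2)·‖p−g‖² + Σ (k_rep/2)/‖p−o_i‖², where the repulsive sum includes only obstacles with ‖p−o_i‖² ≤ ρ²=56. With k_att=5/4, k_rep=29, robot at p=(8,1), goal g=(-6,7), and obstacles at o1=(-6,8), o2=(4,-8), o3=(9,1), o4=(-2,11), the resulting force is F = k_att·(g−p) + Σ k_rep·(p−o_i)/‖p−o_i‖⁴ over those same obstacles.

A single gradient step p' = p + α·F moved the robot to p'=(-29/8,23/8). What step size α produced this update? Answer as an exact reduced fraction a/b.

α = 1/4

F_att = 5/4·(g−p) = 5/4·(-14,6) = (-17.5000,7.5000)
o1: d²=245 > ρ²=56 → inactive
o2: d²=97 > ρ²=56 → inactive
o3: d²=1 ≤ ρ²=56; F_rep = 29·(-1,0)/1² = (-29.0000,0.0000)
o4: d²=200 > ρ²=56 → inactive
F = F_att + ΣF_rep = (-46.5000,7.5000)
Δp = p'−p = (-11.6250,1.8750); α = Δx/Fx = (-93/8) / (-93/2) = 1/4
check: Δy/Fy = (15/8) / (15/2) = 1/4 ✓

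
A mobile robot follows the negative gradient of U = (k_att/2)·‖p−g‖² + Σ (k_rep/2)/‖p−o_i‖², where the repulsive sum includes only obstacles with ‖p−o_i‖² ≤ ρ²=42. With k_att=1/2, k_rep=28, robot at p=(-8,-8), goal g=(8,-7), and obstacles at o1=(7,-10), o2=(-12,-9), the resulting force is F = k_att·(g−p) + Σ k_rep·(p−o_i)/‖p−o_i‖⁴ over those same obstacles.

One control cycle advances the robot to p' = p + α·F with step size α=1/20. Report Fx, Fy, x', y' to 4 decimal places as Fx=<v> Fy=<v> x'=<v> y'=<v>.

Fx=8.3875 Fy=0.5969 x'=-7.5806 y'=-7.9702

F_att = 1/2·(g−p) = 1/2·(16,1) = (8.0000,0.5000)
o1: d²=229 > ρ²=42 → inactive
o2: d²=17 ≤ ρ²=42; F_rep = 28·(4,1)/17² = (0.3875,0.0969)
F = F_att + ΣF_rep = (8.3875,0.5969)
p' = p + 1/20·F = (-7.5806,-7.9702)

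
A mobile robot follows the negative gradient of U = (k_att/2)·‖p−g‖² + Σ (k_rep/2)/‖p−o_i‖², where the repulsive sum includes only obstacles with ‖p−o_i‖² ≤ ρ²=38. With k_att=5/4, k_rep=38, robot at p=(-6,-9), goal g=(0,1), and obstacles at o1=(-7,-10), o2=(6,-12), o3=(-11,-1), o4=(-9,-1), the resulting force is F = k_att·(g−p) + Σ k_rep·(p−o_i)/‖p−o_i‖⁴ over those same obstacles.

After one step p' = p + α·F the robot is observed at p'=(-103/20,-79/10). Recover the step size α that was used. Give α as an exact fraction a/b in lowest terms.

α = 1/20

F_att = 5/4·(g−p) = 5/4·(6,10) = (7.5000,12.5000)
o1: d²=2 ≤ ρ²=38; F_rep = 38·(1,1)/2² = (9.5000,9.5000)
o2: d²=153 > ρ²=38 → inactive
o3: d²=89 > ρ²=38 → inactive
o4: d²=73 > ρ²=38 → inactive
F = F_att + ΣF_rep = (17.0000,22.0000)
Δp = p'−p = (0.8500,1.1000); α = Δx/Fx = (17/20) / (17) = 1/20
check: Δy/Fy = (11/10) / (22) = 1/20 ✓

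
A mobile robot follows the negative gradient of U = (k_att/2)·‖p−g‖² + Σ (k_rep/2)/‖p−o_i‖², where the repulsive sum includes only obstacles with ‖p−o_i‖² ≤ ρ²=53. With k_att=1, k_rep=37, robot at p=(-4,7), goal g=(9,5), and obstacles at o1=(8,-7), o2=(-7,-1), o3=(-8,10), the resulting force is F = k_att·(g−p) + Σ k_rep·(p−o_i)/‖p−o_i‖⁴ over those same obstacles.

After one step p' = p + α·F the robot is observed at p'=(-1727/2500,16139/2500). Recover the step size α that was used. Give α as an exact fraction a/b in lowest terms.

F_att = 1·(g−p) = 1·(13,-2) = (13.0000,-2.0000)
o1: d²=340 > ρ²=53 → inactive
o2: d²=73 > ρ²=53 → inactive
o3: d²=25 ≤ ρ²=53; F_rep = 37·(4,-3)/25² = (0.2368,-0.1776)
F = F_att + ΣF_rep = (13.2368,-2.1776)
Δp = p'−p = (3.3092,-0.5444); α = Δx/Fx = (8273/2500) / (8273/625) = 1/4
check: Δy/Fy = (-1361/2500) / (-1361/625) = 1/4 ✓

α = 1/4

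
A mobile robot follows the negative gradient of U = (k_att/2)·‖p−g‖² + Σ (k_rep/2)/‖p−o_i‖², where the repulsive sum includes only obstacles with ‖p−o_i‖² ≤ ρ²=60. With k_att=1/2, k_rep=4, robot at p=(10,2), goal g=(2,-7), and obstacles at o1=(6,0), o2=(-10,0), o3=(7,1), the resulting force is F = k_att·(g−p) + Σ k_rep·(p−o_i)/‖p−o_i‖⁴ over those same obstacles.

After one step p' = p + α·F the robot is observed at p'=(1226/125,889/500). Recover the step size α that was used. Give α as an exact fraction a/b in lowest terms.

F_att = 1/2·(g−p) = 1/2·(-8,-9) = (-4.0000,-4.5000)
o1: d²=20 ≤ ρ²=60; F_rep = 4·(4,2)/20² = (0.0400,0.0200)
o2: d²=404 > ρ²=60 → inactive
o3: d²=10 ≤ ρ²=60; F_rep = 4·(3,1)/10² = (0.1200,0.0400)
F = F_att + ΣF_rep = (-3.8400,-4.4400)
Δp = p'−p = (-0.1920,-0.2220); α = Δx/Fx = (-24/125) / (-96/25) = 1/20
check: Δy/Fy = (-111/500) / (-111/25) = 1/20 ✓

α = 1/20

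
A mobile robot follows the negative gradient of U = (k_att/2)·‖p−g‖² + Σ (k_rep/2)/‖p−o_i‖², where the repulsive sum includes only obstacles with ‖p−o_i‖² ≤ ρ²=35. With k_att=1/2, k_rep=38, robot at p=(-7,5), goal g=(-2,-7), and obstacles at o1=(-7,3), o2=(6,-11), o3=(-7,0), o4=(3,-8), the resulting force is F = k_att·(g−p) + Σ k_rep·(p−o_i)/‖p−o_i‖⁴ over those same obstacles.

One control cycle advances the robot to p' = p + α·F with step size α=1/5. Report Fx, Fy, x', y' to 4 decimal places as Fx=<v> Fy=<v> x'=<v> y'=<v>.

Fx=2.5000 Fy=-0.9460 x'=-6.5000 y'=4.8108

F_att = 1/2·(g−p) = 1/2·(5,-12) = (2.5000,-6.0000)
o1: d²=4 ≤ ρ²=35; F_rep = 38·(0,2)/4² = (0.0000,4.7500)
o2: d²=425 > ρ²=35 → inactive
o3: d²=25 ≤ ρ²=35; F_rep = 38·(0,5)/25² = (0.0000,0.3040)
o4: d²=269 > ρ²=35 → inactive
F = F_att + ΣF_rep = (2.5000,-0.9460)
p' = p + 1/5·F = (-6.5000,4.8108)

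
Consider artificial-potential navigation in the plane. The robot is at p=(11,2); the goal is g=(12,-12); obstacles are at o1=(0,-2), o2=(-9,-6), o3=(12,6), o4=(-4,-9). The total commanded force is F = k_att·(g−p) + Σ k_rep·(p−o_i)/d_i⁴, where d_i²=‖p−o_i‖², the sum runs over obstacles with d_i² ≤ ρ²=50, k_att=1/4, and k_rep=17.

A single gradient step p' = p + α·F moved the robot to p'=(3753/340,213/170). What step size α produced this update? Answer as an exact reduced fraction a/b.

α = 1/5

F_att = 1/4·(g−p) = 1/4·(1,-14) = (0.2500,-3.5000)
o1: d²=137 > ρ²=50 → inactive
o2: d²=464 > ρ²=50 → inactive
o3: d²=17 ≤ ρ²=50; F_rep = 17·(-1,-4)/17² = (-0.0588,-0.2353)
o4: d²=346 > ρ²=50 → inactive
F = F_att + ΣF_rep = (0.1912,-3.7353)
Δp = p'−p = (0.0382,-0.7471); α = Δx/Fx = (13/340) / (13/68) = 1/5
check: Δy/Fy = (-127/170) / (-127/34) = 1/5 ✓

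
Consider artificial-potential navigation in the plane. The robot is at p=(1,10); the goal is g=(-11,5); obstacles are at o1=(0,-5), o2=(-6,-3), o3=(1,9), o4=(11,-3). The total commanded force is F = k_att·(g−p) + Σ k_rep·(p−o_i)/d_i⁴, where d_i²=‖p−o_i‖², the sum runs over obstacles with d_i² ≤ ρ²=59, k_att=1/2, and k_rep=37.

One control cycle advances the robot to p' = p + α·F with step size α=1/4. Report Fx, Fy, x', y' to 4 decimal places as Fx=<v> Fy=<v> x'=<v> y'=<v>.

F_att = 1/2·(g−p) = 1/2·(-12,-5) = (-6.0000,-2.5000)
o1: d²=226 > ρ²=59 → inactive
o2: d²=218 > ρ²=59 → inactive
o3: d²=1 ≤ ρ²=59; F_rep = 37·(0,1)/1² = (0.0000,37.0000)
o4: d²=269 > ρ²=59 → inactive
F = F_att + ΣF_rep = (-6.0000,34.5000)
p' = p + 1/4·F = (-0.5000,18.6250)

Fx=-6.0000 Fy=34.5000 x'=-0.5000 y'=18.6250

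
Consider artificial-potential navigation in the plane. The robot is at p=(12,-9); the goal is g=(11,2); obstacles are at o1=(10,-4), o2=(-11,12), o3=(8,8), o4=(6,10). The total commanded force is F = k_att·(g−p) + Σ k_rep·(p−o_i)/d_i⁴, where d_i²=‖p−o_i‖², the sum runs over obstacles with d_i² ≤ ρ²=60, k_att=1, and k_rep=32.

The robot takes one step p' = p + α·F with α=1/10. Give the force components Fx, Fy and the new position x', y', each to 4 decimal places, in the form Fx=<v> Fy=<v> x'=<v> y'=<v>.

Fx=-0.9239 Fy=10.8098 x'=11.9076 y'=-7.9190

F_att = 1·(g−p) = 1·(-1,11) = (-1.0000,11.0000)
o1: d²=29 ≤ ρ²=60; F_rep = 32·(2,-5)/29² = (0.0761,-0.1902)
o2: d²=970 > ρ²=60 → inactive
o3: d²=305 > ρ²=60 → inactive
o4: d²=397 > ρ²=60 → inactive
F = F_att + ΣF_rep = (-0.9239,10.8098)
p' = p + 1/10·F = (11.9076,-7.9190)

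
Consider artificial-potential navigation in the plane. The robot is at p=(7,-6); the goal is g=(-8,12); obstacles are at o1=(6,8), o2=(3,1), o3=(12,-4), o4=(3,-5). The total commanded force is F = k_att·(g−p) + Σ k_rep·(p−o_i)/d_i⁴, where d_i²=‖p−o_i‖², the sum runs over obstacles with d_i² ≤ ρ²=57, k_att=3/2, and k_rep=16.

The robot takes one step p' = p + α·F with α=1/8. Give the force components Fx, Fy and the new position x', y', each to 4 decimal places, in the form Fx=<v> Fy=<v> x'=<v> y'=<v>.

F_att = 3/2·(g−p) = 3/2·(-15,18) = (-22.5000,27.0000)
o1: d²=197 > ρ²=57 → inactive
o2: d²=65 > ρ²=57 → inactive
o3: d²=29 ≤ ρ²=57; F_rep = 16·(-5,-2)/29² = (-0.0951,-0.0380)
o4: d²=17 ≤ ρ²=57; F_rep = 16·(4,-1)/17² = (0.2215,-0.0554)
F = F_att + ΣF_rep = (-22.3737,26.9066)
p' = p + 1/8·F = (4.2033,-2.6367)

Fx=-22.3737 Fy=26.9066 x'=4.2033 y'=-2.6367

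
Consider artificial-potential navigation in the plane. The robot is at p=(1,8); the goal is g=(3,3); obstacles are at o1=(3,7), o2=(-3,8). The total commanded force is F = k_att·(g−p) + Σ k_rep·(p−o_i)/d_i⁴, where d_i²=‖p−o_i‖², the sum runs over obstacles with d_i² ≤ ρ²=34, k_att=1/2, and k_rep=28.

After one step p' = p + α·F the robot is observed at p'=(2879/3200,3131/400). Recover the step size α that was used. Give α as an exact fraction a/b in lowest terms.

α = 1/8

F_att = 1/2·(g−p) = 1/2·(2,-5) = (1.0000,-2.5000)
o1: d²=5 ≤ ρ²=34; F_rep = 28·(-2,1)/5² = (-2.2400,1.1200)
o2: d²=16 ≤ ρ²=34; F_rep = 28·(4,0)/16² = (0.4375,0.0000)
F = F_att + ΣF_rep = (-0.8025,-1.3800)
Δp = p'−p = (-0.1003,-0.1725); α = Δx/Fx = (-321/3200) / (-321/400) = 1/8
check: Δy/Fy = (-69/400) / (-69/50) = 1/8 ✓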